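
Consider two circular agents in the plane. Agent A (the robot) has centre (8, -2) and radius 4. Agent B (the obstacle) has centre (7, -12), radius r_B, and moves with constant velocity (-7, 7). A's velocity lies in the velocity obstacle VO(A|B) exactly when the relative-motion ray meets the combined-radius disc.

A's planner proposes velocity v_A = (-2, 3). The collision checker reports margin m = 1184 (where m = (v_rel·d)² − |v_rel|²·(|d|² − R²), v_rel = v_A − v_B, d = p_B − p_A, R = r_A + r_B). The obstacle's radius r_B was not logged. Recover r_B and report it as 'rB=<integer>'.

m = 1184
d = (-1, -10);  v_rel = (5, -4),  |v_rel|² = 41
v_rel×d = (5)·(-10) − (-4)·(-1) = -54
since m = R²·41 − (-54)²:  R² = (2916 + 1184) / 41 = 100
R = √100 = 10  ⇒  r_B = 10 − 4 = 6

rB=6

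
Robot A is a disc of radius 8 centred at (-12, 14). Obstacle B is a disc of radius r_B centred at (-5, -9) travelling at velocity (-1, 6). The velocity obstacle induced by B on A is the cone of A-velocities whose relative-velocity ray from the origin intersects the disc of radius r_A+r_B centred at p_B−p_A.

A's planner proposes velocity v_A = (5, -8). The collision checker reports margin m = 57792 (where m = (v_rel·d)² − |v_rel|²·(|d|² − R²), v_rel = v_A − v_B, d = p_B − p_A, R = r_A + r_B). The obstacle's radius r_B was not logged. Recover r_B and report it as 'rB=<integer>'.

m = 57792
d = (7, -23);  v_rel = (6, -14),  |v_rel|² = 232
v_rel×d = (6)·(-23) − (-14)·(7) = -40
since m = R²·232 − (-40)²:  R² = (1600 + 57792) / 232 = 256
R = √256 = 16  ⇒  r_B = 16 − 8 = 8

rB=8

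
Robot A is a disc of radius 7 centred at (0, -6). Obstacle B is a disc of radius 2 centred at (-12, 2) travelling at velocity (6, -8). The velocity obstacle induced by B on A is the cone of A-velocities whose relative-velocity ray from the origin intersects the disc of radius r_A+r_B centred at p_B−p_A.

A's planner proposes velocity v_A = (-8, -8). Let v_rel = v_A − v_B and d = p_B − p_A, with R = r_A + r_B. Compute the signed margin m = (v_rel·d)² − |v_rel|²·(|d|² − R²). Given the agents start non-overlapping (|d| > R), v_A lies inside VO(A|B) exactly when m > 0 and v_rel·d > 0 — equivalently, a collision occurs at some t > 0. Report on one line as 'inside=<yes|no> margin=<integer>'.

d = (-12, 8),  |d|² = 208;  R = 7+2 = 9,  c = 208−9² = 127
v_rel = (-14, 0),  |v_rel|² = 196;  v_rel·d = (-14)·(-12) + (0)·(8) = 168
196·t² − 336·t + 127 = 0  ⇒  m = 168² − 196·127 = 3332
m = 3332 > 0,  v_rel·d = 168 > 0  ⇒  inside

inside=yes margin=3332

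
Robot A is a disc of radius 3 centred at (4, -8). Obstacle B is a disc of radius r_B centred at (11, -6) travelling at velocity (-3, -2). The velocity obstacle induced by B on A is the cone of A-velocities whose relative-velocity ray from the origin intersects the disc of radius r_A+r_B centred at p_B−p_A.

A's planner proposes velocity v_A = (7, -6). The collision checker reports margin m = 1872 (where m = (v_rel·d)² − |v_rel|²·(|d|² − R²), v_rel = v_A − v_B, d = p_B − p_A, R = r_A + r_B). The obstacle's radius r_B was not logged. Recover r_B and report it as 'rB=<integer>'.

m = 1872
d = (7, 2);  v_rel = (10, -4),  |v_rel|² = 116
v_rel×d = (10)·(2) − (-4)·(7) = 48
since m = R²·116 − 48²:  R² = (2304 + 1872) / 116 = 36
R = √36 = 6  ⇒  r_B = 6 − 3 = 3

rB=3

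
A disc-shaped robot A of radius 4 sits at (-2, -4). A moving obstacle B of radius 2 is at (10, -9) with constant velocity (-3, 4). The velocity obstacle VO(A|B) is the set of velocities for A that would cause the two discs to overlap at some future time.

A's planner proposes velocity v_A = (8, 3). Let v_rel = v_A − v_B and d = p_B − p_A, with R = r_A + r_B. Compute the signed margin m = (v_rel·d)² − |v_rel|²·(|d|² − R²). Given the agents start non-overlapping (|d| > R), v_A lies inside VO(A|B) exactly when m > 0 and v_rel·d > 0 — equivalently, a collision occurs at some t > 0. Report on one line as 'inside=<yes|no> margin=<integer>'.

d = (12, -5),  |d|² = 169;  R = 4+2 = 6,  c = 169−6² = 133
v_rel = (11, -1),  |v_rel|² = 122;  v_rel·d = (11)·(12) + (-1)·(-5) = 137
122·t² − 274·t + 133 = 0  ⇒  m = 137² − 122·133 = 2543
m = 2543 > 0,  v_rel·d = 137 > 0  ⇒  inside

inside=yes margin=2543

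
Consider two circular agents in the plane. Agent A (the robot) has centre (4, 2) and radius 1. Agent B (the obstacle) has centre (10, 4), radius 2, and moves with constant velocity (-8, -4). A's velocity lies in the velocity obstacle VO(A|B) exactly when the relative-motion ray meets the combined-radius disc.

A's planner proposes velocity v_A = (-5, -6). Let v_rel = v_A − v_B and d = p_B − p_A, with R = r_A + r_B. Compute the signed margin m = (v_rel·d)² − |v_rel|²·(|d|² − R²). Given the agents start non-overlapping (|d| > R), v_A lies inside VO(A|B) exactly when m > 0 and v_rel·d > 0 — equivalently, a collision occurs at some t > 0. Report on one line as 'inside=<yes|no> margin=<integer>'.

d = (6, 2),  |d|² = 40;  R = 1+2 = 3,  c = 40−3² = 31
v_rel = (3, -2),  |v_rel|² = 13;  v_rel·d = (3)·(6) + (-2)·(2) = 14
13·t² − 28·t + 31 = 0  ⇒  m = 14² − 13·31 = -207
m = -207 < 0,  v_rel·d = 14 > 0  ⇒  outside

inside=no margin=-207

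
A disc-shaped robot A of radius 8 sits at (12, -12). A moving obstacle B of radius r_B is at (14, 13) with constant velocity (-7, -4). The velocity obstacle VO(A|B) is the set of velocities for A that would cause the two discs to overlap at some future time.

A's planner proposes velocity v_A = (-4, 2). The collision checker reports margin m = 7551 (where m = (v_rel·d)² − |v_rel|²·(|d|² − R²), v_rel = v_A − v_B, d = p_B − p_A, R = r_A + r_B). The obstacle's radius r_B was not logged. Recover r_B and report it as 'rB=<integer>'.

m = 7551
d = (2, 25);  v_rel = (3, 6),  |v_rel|² = 45
v_rel×d = (3)·(25) − (6)·(2) = 63
since m = R²·45 − 63²:  R² = (3969 + 7551) / 45 = 256
R = √256 = 16  ⇒  r_B = 16 − 8 = 8

rB=8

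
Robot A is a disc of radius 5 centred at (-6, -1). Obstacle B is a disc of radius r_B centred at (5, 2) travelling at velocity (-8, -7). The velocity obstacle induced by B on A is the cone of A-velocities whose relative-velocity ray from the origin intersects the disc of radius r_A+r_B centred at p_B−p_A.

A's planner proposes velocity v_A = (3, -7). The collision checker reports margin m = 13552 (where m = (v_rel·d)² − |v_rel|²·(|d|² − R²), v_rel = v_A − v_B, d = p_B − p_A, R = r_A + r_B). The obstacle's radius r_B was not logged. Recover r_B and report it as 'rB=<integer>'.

m = 13552
d = (11, 3);  v_rel = (11, 0),  |v_rel|² = 121
v_rel×d = (11)·(3) − (0)·(11) = 33
since m = R²·121 − 33²:  R² = (1089 + 13552) / 121 = 121
R = √121 = 11  ⇒  r_B = 11 − 5 = 6

rB=6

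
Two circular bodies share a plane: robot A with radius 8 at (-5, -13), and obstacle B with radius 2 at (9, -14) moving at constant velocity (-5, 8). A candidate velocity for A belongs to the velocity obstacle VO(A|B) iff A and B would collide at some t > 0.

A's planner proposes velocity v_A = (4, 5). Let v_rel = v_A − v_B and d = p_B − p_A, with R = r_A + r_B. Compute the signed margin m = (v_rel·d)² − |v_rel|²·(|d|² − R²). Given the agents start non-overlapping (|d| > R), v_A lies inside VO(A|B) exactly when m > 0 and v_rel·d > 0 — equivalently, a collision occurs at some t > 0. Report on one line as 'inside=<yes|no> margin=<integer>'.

d = (14, -1),  |d|² = 197;  R = 8+2 = 10,  c = 197−10² = 97
v_rel = (9, -3),  |v_rel|² = 90;  v_rel·d = (9)·(14) + (-3)·(-1) = 129
90·t² − 258·t + 97 = 0  ⇒  m = 129² − 90·97 = 7911
m = 7911 > 0,  v_rel·d = 129 > 0  ⇒  inside

inside=yes margin=7911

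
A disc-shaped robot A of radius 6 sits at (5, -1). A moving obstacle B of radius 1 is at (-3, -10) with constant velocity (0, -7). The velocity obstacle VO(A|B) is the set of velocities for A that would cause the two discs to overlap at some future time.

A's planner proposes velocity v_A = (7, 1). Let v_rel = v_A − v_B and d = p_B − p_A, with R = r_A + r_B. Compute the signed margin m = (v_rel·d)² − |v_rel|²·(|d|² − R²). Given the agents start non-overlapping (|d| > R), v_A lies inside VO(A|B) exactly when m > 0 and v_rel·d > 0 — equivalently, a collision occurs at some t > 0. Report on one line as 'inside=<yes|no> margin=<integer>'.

d = (-8, -9),  |d|² = 145;  R = 6+1 = 7,  c = 145−7² = 96
v_rel = (7, 8),  |v_rel|² = 113;  v_rel·d = (7)·(-8) + (8)·(-9) = -128
113·t² + 256·t + 96 = 0  ⇒  m = (-128)² − 113·96 = 5536
m = 5536 > 0,  v_rel·d = -128 < 0  ⇒  outside

inside=no margin=5536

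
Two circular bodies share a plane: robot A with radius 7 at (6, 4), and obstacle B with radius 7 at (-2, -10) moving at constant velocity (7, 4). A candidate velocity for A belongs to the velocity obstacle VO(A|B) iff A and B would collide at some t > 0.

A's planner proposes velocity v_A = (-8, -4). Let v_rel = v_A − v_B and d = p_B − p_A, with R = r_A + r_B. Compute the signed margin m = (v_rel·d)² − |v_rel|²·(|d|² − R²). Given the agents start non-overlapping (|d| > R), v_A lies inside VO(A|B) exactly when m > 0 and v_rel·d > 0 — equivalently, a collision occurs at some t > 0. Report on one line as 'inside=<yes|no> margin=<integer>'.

d = (-8, -14),  |d|² = 260;  R = 7+7 = 14,  c = 260−14² = 64
v_rel = (-15, -8),  |v_rel|² = 289;  v_rel·d = (-15)·(-8) + (-8)·(-14) = 232
289·t² − 464·t + 64 = 0  ⇒  m = 232² − 289·64 = 35328
m = 35328 > 0,  v_rel·d = 232 > 0  ⇒  inside

inside=yes margin=35328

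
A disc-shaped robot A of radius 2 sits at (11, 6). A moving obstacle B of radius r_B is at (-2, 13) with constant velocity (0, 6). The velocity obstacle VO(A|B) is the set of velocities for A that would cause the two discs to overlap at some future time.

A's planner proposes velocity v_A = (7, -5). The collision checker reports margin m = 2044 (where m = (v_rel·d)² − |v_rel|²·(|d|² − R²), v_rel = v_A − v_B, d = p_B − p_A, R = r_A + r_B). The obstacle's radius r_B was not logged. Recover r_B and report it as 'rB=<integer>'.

m = 2044
d = (-13, 7);  v_rel = (7, -11),  |v_rel|² = 170
v_rel×d = (7)·(7) − (-11)·(-13) = -94
since m = R²·170 − (-94)²:  R² = (8836 + 2044) / 170 = 64
R = √64 = 8  ⇒  r_B = 8 − 2 = 6

rB=6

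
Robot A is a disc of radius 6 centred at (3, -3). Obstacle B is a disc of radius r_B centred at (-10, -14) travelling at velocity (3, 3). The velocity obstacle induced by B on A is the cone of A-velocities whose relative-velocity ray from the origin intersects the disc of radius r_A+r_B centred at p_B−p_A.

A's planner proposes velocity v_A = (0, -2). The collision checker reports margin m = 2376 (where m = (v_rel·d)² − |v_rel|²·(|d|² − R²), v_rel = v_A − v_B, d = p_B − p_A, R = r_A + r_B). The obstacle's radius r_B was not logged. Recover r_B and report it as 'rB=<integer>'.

m = 2376
d = (-13, -11);  v_rel = (-3, -5),  |v_rel|² = 34
v_rel×d = (-3)·(-11) − (-5)·(-13) = -32
since m = R²·34 − (-32)²:  R² = (1024 + 2376) / 34 = 100
R = √100 = 10  ⇒  r_B = 10 − 6 = 4

rB=4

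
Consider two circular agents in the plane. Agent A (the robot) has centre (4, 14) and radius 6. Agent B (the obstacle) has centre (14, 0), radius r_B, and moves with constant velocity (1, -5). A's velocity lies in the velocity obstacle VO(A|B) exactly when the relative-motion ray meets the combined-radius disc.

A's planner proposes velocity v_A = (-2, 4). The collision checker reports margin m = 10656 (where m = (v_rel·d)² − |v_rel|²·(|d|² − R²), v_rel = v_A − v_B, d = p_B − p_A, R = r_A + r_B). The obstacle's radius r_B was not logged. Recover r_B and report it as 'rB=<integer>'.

m = 10656
d = (10, -14);  v_rel = (-3, 9),  |v_rel|² = 90
v_rel×d = (-3)·(-14) − (9)·(10) = -48
since m = R²·90 − (-48)²:  R² = (2304 + 10656) / 90 = 144
R = √144 = 12  ⇒  r_B = 12 − 6 = 6

rB=6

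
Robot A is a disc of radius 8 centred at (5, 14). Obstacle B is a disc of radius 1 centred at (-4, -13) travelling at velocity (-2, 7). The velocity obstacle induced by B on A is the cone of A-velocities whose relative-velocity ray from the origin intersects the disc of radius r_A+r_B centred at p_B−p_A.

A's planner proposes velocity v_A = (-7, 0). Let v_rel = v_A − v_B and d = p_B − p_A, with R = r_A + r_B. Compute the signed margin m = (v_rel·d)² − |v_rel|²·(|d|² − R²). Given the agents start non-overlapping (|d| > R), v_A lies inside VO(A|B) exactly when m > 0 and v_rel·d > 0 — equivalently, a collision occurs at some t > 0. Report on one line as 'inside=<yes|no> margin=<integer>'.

d = (-9, -27),  |d|² = 810;  R = 8+1 = 9,  c = 810−9² = 729
v_rel = (-5, -7),  |v_rel|² = 74;  v_rel·d = (-5)·(-9) + (-7)·(-27) = 234
74·t² − 468·t + 729 = 0  ⇒  m = 234² − 74·729 = 810
m = 810 > 0,  v_rel·d = 234 > 0  ⇒  inside

inside=yes margin=810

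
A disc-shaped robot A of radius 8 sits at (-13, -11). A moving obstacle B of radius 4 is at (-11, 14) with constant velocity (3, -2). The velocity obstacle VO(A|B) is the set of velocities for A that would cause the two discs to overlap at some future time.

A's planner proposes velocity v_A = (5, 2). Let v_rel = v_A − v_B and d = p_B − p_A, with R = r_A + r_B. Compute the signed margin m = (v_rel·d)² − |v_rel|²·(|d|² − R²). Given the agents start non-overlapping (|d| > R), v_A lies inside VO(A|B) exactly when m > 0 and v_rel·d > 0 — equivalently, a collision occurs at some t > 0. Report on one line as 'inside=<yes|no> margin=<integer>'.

d = (2, 25),  |d|² = 629;  R = 8+4 = 12,  c = 629−12² = 485
v_rel = (2, 4),  |v_rel|² = 20;  v_rel·d = (2)·(2) + (4)·(25) = 104
20·t² − 208·t + 485 = 0  ⇒  m = 104² − 20·485 = 1116
m = 1116 > 0,  v_rel·d = 104 > 0  ⇒  inside

inside=yes margin=1116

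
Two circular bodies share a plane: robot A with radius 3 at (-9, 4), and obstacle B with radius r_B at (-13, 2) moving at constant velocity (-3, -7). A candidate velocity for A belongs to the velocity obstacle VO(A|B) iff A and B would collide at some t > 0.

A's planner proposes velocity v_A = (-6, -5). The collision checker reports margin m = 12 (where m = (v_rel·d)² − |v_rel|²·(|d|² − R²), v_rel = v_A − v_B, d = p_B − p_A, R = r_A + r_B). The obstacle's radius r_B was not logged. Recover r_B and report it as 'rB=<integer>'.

m = 12
d = (-4, -2);  v_rel = (-3, 2),  |v_rel|² = 13
v_rel×d = (-3)·(-2) − (2)·(-4) = 14
since m = R²·13 − 14²:  R² = (196 + 12) / 13 = 16
R = √16 = 4  ⇒  r_B = 4 − 3 = 1

rB=1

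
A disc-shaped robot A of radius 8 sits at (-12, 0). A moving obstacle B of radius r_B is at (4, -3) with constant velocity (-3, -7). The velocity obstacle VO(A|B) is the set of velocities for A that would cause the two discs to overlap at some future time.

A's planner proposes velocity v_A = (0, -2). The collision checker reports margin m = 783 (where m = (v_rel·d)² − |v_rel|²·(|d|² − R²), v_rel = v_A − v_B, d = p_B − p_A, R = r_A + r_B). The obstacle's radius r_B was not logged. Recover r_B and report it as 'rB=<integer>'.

m = 783
d = (16, -3);  v_rel = (3, 5),  |v_rel|² = 34
v_rel×d = (3)·(-3) − (5)·(16) = -89
since m = R²·34 − (-89)²:  R² = (7921 + 783) / 34 = 256
R = √256 = 16  ⇒  r_B = 16 − 8 = 8

rB=8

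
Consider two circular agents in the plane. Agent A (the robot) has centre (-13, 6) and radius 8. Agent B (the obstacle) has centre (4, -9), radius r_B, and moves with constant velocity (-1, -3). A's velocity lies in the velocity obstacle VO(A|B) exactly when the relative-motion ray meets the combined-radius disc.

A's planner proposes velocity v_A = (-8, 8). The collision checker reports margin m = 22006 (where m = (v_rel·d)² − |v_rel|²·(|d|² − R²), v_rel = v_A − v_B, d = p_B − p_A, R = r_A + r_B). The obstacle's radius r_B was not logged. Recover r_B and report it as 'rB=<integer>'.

m = 22006
d = (17, -15);  v_rel = (-7, 11),  |v_rel|² = 170
v_rel×d = (-7)·(-15) − (11)·(17) = -82
since m = R²·170 − (-82)²:  R² = (6724 + 22006) / 170 = 169
R = √169 = 13  ⇒  r_B = 13 − 8 = 5

rB=5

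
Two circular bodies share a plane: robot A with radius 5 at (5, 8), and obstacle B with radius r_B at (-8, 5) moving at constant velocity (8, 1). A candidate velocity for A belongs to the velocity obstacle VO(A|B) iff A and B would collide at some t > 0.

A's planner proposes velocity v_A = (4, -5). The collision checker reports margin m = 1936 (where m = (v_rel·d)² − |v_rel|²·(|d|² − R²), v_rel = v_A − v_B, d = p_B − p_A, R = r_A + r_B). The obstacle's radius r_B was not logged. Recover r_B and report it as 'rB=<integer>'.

m = 1936
d = (-13, -3);  v_rel = (-4, -6),  |v_rel|² = 52
v_rel×d = (-4)·(-3) − (-6)·(-13) = -66
since m = R²·52 − (-66)²:  R² = (4356 + 1936) / 52 = 121
R = √121 = 11  ⇒  r_B = 11 − 5 = 6

rB=6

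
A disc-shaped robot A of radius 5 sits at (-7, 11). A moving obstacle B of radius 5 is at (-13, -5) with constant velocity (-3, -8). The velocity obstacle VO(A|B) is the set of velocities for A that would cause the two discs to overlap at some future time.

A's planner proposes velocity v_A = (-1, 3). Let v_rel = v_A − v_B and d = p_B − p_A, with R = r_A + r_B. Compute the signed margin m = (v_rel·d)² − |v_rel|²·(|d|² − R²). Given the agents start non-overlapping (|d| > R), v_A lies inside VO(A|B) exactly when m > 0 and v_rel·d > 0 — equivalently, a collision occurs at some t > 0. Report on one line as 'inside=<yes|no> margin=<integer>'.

d = (-6, -16),  |d|² = 292;  R = 5+5 = 10,  c = 292−10² = 192
v_rel = (2, 11),  |v_rel|² = 125;  v_rel·d = (2)·(-6) + (11)·(-16) = -188
125·t² + 376·t + 192 = 0  ⇒  m = (-188)² − 125·192 = 11344
m = 11344 > 0,  v_rel·d = -188 < 0  ⇒  outside

inside=no margin=11344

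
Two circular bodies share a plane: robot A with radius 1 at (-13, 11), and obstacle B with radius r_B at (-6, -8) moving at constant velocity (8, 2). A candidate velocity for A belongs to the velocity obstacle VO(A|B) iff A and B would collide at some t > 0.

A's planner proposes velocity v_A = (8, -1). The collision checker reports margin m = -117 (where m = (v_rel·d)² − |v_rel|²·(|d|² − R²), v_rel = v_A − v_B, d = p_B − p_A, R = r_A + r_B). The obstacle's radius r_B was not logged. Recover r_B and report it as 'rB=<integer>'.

m = -117
d = (7, -19);  v_rel = (0, -3),  |v_rel|² = 9
v_rel×d = (0)·(-19) − (-3)·(7) = 21
since m = R²·9 − 21²:  R² = (441 + -117) / 9 = 36
R = √36 = 6  ⇒  r_B = 6 − 1 = 5

rB=5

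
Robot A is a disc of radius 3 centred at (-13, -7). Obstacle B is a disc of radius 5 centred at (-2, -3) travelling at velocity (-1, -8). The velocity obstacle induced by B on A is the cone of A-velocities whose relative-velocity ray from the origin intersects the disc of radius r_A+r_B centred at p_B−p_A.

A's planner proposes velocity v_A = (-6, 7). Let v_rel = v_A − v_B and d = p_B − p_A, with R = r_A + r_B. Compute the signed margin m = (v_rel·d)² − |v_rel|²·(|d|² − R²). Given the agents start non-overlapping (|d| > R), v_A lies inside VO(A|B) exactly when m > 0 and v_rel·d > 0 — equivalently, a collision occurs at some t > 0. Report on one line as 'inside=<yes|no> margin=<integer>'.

d = (11, 4),  |d|² = 137;  R = 3+5 = 8,  c = 137−8² = 73
v_rel = (-5, 15),  |v_rel|² = 250;  v_rel·d = (-5)·(11) + (15)·(4) = 5
250·t² − 10·t + 73 = 0  ⇒  m = 5² − 250·73 = -18225
m = -18225 < 0,  v_rel·d = 5 > 0  ⇒  outside

inside=no margin=-18225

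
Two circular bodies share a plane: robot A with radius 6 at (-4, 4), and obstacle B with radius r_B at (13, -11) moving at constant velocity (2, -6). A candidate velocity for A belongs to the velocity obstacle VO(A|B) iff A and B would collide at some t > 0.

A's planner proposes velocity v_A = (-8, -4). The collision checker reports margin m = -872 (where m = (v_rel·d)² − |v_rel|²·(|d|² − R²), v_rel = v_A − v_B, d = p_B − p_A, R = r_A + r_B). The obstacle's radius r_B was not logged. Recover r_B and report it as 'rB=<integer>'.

m = -872
d = (17, -15);  v_rel = (-10, 2),  |v_rel|² = 104
v_rel×d = (-10)·(-15) − (2)·(17) = 116
since m = R²·104 − 116²:  R² = (13456 + -872) / 104 = 121
R = √121 = 11  ⇒  r_B = 11 − 6 = 5

rB=5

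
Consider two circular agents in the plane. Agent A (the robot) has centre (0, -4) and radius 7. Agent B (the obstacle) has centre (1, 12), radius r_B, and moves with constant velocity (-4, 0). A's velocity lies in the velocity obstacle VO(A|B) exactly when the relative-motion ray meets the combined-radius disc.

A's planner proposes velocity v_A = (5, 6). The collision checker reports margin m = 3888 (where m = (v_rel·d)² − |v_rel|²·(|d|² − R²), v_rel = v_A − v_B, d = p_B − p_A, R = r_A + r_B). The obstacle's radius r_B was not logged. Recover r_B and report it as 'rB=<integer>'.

m = 3888
d = (1, 16);  v_rel = (9, 6),  |v_rel|² = 117
v_rel×d = (9)·(16) − (6)·(1) = 138
since m = R²·117 − 138²:  R² = (19044 + 3888) / 117 = 196
R = √196 = 14  ⇒  r_B = 14 − 7 = 7

rB=7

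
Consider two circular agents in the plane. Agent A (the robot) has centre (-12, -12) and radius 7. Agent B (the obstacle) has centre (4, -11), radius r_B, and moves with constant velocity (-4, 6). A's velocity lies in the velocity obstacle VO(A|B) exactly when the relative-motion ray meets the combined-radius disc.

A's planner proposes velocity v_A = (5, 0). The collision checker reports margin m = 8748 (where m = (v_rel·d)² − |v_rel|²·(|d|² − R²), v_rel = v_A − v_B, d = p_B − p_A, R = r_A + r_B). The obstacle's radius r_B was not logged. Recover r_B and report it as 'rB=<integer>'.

m = 8748
d = (16, 1);  v_rel = (9, -6),  |v_rel|² = 117
v_rel×d = (9)·(1) − (-6)·(16) = 105
since m = R²·117 − 105²:  R² = (11025 + 8748) / 117 = 169
R = √169 = 13  ⇒  r_B = 13 − 7 = 6

rB=6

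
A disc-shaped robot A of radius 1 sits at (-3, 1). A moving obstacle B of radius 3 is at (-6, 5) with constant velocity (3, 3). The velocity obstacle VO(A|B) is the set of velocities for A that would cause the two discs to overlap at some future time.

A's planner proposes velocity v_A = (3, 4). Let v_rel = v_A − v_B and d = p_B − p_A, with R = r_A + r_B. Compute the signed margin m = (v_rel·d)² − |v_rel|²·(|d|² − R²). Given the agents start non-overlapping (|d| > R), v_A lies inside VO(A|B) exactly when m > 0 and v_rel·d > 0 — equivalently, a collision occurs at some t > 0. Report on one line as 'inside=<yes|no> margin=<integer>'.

d = (-3, 4),  |d|² = 25;  R = 1+3 = 4,  c = 25−4² = 9
v_rel = (0, 1),  |v_rel|² = 1;  v_rel·d = (0)·(-3) + (1)·(4) = 4
1·t² − 8·t + 9 = 0  ⇒  m = 4² − 1·9 = 7
m = 7 > 0,  v_rel·d = 4 > 0  ⇒  inside

inside=yes margin=7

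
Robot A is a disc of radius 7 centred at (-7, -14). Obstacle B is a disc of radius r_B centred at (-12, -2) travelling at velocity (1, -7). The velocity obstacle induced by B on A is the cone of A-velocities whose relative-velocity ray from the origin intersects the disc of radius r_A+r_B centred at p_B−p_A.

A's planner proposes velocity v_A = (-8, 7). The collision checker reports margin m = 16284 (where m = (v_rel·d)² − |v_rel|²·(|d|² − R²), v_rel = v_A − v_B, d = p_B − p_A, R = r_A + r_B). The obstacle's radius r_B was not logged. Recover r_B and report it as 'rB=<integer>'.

m = 16284
d = (-5, 12);  v_rel = (-9, 14),  |v_rel|² = 277
v_rel×d = (-9)·(12) − (14)·(-5) = -38
since m = R²·277 − (-38)²:  R² = (1444 + 16284) / 277 = 64
R = √64 = 8  ⇒  r_B = 8 − 7 = 1

rB=1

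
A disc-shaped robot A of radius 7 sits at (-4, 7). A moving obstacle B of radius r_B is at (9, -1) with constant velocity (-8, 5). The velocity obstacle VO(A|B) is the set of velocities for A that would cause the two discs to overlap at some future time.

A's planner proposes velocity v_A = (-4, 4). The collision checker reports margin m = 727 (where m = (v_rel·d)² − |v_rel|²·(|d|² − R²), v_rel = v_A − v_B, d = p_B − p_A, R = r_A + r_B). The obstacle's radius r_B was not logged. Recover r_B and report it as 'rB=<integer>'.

m = 727
d = (13, -8);  v_rel = (4, -1),  |v_rel|² = 17
v_rel×d = (4)·(-8) − (-1)·(13) = -19
since m = R²·17 − (-19)²:  R² = (361 + 727) / 17 = 64
R = √64 = 8  ⇒  r_B = 8 − 7 = 1

rB=1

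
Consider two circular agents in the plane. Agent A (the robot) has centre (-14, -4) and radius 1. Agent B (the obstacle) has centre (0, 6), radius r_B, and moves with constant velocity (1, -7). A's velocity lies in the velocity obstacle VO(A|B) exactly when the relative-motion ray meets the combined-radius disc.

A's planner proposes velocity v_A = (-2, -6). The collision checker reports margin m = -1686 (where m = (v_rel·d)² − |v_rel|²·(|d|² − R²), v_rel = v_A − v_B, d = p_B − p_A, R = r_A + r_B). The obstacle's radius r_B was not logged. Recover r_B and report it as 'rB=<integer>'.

m = -1686
d = (14, 10);  v_rel = (-3, 1),  |v_rel|² = 10
v_rel×d = (-3)·(10) − (1)·(14) = -44
since m = R²·10 − (-44)²:  R² = (1936 + -1686) / 10 = 25
R = √25 = 5  ⇒  r_B = 5 − 1 = 4

rB=4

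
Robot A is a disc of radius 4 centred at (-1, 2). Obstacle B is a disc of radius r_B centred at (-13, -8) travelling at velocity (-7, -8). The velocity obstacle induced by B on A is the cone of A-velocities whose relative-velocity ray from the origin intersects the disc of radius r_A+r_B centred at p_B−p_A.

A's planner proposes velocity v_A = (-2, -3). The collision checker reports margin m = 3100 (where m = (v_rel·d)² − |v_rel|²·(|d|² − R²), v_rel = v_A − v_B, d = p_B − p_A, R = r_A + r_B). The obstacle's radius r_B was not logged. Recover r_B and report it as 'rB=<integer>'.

m = 3100
d = (-12, -10);  v_rel = (5, 5),  |v_rel|² = 50
v_rel×d = (5)·(-10) − (5)·(-12) = 10
since m = R²·50 − 10²:  R² = (100 + 3100) / 50 = 64
R = √64 = 8  ⇒  r_B = 8 − 4 = 4

rB=4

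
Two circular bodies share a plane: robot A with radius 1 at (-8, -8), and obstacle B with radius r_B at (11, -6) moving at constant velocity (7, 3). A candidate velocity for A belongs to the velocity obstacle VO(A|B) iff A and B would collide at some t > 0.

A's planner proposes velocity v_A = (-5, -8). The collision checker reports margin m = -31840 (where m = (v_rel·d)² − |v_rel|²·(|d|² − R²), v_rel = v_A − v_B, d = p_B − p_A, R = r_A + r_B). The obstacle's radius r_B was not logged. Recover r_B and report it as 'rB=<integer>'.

m = -31840
d = (19, 2);  v_rel = (-12, -11),  |v_rel|² = 265
v_rel×d = (-12)·(2) − (-11)·(19) = 185
since m = R²·265 − 185²:  R² = (34225 + -31840) / 265 = 9
R = √9 = 3  ⇒  r_B = 3 − 1 = 2

rB=2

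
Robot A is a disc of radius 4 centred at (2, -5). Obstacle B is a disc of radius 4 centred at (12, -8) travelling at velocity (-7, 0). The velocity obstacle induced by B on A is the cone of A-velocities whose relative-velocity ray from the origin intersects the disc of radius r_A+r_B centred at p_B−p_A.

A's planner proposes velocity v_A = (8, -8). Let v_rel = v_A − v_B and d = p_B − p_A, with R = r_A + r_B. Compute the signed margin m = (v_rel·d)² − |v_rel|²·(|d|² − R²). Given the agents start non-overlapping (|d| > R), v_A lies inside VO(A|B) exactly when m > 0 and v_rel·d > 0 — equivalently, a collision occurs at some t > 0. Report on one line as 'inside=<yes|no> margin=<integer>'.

d = (10, -3),  |d|² = 109;  R = 4+4 = 8,  c = 109−8² = 45
v_rel = (15, -8),  |v_rel|² = 289;  v_rel·d = (15)·(10) + (-8)·(-3) = 174
289·t² − 348·t + 45 = 0  ⇒  m = 174² − 289·45 = 17271
m = 17271 > 0,  v_rel·d = 174 > 0  ⇒  inside

inside=yes margin=17271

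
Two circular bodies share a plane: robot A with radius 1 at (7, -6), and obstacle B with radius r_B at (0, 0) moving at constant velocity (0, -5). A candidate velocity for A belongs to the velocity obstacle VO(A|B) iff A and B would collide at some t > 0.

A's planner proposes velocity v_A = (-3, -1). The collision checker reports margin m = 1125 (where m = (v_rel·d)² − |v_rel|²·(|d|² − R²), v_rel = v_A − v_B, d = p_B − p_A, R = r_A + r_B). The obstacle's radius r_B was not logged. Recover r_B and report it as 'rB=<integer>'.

m = 1125
d = (-7, 6);  v_rel = (-3, 4),  |v_rel|² = 25
v_rel×d = (-3)·(6) − (4)·(-7) = 10
since m = R²·25 − 10²:  R² = (100 + 1125) / 25 = 49
R = √49 = 7  ⇒  r_B = 7 − 1 = 6

rB=6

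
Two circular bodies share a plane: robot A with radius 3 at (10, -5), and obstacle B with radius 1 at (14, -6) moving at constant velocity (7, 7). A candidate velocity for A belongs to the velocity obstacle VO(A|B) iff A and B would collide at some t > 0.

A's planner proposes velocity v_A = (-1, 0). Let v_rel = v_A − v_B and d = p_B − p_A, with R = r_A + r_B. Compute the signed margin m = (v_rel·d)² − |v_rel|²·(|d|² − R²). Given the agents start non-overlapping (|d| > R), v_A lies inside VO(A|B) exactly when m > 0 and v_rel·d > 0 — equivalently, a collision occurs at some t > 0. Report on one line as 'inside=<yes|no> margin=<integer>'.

d = (4, -1),  |d|² = 17;  R = 3+1 = 4,  c = 17−4² = 1
v_rel = (-8, -7),  |v_rel|² = 113;  v_rel·d = (-8)·(4) + (-7)·(-1) = -25
113·t² + 50·t + 1 = 0  ⇒  m = (-25)² − 113·1 = 512
m = 512 > 0,  v_rel·d = -25 < 0  ⇒  outside

inside=no margin=512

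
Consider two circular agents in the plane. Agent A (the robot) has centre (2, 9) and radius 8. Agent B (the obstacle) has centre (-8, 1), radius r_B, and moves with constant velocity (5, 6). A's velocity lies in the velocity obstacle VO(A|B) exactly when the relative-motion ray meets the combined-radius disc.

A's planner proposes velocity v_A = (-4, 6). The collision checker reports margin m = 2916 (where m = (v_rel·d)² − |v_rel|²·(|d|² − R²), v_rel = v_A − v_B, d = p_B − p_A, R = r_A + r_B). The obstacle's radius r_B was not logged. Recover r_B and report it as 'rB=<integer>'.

m = 2916
d = (-10, -8);  v_rel = (-9, 0),  |v_rel|² = 81
v_rel×d = (-9)·(-8) − (0)·(-10) = 72
since m = R²·81 − 72²:  R² = (5184 + 2916) / 81 = 100
R = √100 = 10  ⇒  r_B = 10 − 8 = 2

rB=2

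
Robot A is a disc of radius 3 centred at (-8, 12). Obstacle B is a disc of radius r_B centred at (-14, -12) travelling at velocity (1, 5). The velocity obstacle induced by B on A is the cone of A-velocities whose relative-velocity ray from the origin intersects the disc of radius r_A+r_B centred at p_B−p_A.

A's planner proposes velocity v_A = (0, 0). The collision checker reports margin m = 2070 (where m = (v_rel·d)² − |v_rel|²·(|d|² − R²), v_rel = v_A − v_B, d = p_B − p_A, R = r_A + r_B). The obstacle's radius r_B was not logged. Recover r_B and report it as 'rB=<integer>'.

m = 2070
d = (-6, -24);  v_rel = (-1, -5),  |v_rel|² = 26
v_rel×d = (-1)·(-24) − (-5)·(-6) = -6
since m = R²·26 − (-6)²:  R² = (36 + 2070) / 26 = 81
R = √81 = 9  ⇒  r_B = 9 − 3 = 6

rB=6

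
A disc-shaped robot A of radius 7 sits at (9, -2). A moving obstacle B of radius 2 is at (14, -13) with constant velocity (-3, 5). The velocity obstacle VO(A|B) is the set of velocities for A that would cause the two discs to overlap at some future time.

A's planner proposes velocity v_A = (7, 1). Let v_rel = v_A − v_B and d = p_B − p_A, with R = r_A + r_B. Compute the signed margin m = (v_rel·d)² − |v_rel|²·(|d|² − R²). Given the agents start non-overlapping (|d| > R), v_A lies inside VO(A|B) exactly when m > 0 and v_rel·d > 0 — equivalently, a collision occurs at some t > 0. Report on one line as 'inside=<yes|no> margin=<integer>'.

d = (5, -11),  |d|² = 146;  R = 7+2 = 9,  c = 146−9² = 65
v_rel = (10, -4),  |v_rel|² = 116;  v_rel·d = (10)·(5) + (-4)·(-11) = 94
116·t² − 188·t + 65 = 0  ⇒  m = 94² − 116·65 = 1296
m = 1296 > 0,  v_rel·d = 94 > 0  ⇒  inside

inside=yes margin=1296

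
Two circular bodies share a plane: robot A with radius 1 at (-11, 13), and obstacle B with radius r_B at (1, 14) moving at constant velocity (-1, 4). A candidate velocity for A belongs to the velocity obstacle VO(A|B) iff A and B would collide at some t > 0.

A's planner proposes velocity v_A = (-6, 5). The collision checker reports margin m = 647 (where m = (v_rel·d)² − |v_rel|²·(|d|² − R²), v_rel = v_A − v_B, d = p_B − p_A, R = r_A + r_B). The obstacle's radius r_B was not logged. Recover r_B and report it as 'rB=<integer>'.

m = 647
d = (12, 1);  v_rel = (-5, 1),  |v_rel|² = 26
v_rel×d = (-5)·(1) − (1)·(12) = -17
since m = R²·26 − (-17)²:  R² = (289 + 647) / 26 = 36
R = √36 = 6  ⇒  r_B = 6 − 1 = 5

rB=5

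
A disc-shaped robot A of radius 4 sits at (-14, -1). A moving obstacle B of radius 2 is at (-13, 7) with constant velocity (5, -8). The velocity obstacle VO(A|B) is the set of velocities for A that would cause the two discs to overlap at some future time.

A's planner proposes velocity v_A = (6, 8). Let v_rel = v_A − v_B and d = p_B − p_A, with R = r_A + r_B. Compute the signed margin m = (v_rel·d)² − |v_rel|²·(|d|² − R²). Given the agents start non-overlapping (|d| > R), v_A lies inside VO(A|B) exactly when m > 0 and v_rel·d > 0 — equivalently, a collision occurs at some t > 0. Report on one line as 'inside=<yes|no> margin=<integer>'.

d = (1, 8),  |d|² = 65;  R = 4+2 = 6,  c = 65−6² = 29
v_rel = (1, 16),  |v_rel|² = 257;  v_rel·d = (1)·(1) + (16)·(8) = 129
257·t² − 258·t + 29 = 0  ⇒  m = 129² − 257·29 = 9188
m = 9188 > 0,  v_rel·d = 129 > 0  ⇒  inside

inside=yes margin=9188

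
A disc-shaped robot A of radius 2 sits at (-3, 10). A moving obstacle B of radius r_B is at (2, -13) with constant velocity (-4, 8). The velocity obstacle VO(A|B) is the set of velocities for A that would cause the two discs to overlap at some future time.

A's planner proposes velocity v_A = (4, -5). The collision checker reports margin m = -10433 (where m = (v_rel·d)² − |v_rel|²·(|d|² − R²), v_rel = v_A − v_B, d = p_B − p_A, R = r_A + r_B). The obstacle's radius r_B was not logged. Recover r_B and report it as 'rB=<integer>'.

m = -10433
d = (5, -23);  v_rel = (8, -13),  |v_rel|² = 233
v_rel×d = (8)·(-23) − (-13)·(5) = -119
since m = R²·233 − (-119)²:  R² = (14161 + -10433) / 233 = 16
R = √16 = 4  ⇒  r_B = 4 − 2 = 2

rB=2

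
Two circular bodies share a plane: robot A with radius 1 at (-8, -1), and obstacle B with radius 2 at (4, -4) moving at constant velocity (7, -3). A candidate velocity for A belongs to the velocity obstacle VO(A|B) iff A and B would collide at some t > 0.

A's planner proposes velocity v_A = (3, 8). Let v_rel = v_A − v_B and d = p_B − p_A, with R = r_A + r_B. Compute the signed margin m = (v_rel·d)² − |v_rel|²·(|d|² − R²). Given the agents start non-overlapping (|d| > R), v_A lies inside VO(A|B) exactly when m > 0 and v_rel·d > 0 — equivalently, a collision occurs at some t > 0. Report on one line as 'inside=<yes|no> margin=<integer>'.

d = (12, -3),  |d|² = 153;  R = 1+2 = 3,  c = 153−3² = 144
v_rel = (-4, 11),  |v_rel|² = 137;  v_rel·d = (-4)·(12) + (11)·(-3) = -81
137·t² + 162·t + 144 = 0  ⇒  m = (-81)² − 137·144 = -13167
m = -13167 < 0,  v_rel·d = -81 < 0  ⇒  outside

inside=no margin=-13167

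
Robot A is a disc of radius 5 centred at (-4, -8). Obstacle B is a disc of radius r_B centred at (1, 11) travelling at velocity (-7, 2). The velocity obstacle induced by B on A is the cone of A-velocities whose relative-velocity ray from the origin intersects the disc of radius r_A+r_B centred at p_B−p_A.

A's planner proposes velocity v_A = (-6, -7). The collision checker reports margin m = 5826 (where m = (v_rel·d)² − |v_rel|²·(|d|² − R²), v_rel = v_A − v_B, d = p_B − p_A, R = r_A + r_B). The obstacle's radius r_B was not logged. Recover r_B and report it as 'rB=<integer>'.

m = 5826
d = (5, 19);  v_rel = (1, -9),  |v_rel|² = 82
v_rel×d = (1)·(19) − (-9)·(5) = 64
since m = R²·82 − 64²:  R² = (4096 + 5826) / 82 = 121
R = √121 = 11  ⇒  r_B = 11 − 5 = 6

rB=6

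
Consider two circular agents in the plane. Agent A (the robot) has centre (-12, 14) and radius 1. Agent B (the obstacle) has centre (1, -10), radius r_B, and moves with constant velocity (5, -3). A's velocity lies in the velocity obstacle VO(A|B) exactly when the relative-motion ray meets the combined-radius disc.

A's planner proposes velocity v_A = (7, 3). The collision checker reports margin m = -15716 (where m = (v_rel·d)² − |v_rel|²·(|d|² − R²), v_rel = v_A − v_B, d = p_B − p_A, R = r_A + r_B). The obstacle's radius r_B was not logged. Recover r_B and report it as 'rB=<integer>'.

m = -15716
d = (13, -24);  v_rel = (2, 6),  |v_rel|² = 40
v_rel×d = (2)·(-24) − (6)·(13) = -126
since m = R²·40 − (-126)²:  R² = (15876 + -15716) / 40 = 4
R = √4 = 2  ⇒  r_B = 2 − 1 = 1

rB=1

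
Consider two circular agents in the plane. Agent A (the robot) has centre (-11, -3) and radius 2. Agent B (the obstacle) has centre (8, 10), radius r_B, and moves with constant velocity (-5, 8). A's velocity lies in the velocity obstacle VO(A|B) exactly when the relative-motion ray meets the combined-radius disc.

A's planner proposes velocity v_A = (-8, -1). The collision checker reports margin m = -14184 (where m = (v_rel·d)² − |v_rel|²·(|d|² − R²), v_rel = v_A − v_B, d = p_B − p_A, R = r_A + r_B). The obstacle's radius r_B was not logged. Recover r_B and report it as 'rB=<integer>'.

m = -14184
d = (19, 13);  v_rel = (-3, -9),  |v_rel|² = 90
v_rel×d = (-3)·(13) − (-9)·(19) = 132
since m = R²·90 − 132²:  R² = (17424 + -14184) / 90 = 36
R = √36 = 6  ⇒  r_B = 6 − 2 = 4

rB=4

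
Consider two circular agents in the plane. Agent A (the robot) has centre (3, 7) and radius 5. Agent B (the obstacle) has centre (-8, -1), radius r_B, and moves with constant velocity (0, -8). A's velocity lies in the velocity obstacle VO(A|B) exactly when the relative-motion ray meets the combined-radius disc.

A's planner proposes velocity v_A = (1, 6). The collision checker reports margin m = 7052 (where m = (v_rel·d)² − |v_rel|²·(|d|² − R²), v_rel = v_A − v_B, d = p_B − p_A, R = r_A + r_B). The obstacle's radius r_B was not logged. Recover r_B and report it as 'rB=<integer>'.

m = 7052
d = (-11, -8);  v_rel = (1, 14),  |v_rel|² = 197
v_rel×d = (1)·(-8) − (14)·(-11) = 146
since m = R²·197 − 146²:  R² = (21316 + 7052) / 197 = 144
R = √144 = 12  ⇒  r_B = 12 − 5 = 7

rB=7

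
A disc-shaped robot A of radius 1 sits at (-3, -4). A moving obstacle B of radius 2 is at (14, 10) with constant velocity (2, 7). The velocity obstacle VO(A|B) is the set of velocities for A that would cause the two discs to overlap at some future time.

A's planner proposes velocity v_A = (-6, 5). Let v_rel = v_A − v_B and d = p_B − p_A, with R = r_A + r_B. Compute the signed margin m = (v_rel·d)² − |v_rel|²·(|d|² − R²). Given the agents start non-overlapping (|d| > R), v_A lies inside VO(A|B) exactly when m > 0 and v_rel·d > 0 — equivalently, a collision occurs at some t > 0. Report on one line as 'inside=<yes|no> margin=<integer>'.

d = (17, 14),  |d|² = 485;  R = 1+2 = 3,  c = 485−3² = 476
v_rel = (-8, -2),  |v_rel|² = 68;  v_rel·d = (-8)·(17) + (-2)·(14) = -164
68·t² + 328·t + 476 = 0  ⇒  m = (-164)² − 68·476 = -5472
m = -5472 < 0,  v_rel·d = -164 < 0  ⇒  outside

inside=no margin=-5472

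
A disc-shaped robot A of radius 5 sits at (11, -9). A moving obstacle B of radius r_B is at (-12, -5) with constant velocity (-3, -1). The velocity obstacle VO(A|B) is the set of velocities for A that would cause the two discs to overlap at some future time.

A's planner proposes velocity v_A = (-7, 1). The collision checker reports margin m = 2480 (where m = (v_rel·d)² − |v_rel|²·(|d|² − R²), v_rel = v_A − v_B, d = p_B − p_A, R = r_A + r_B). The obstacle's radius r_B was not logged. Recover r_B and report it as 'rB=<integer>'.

m = 2480
d = (-23, 4);  v_rel = (-4, 2),  |v_rel|² = 20
v_rel×d = (-4)·(4) − (2)·(-23) = 30
since m = R²·20 − 30²:  R² = (900 + 2480) / 20 = 169
R = √169 = 13  ⇒  r_B = 13 − 5 = 8

rB=8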